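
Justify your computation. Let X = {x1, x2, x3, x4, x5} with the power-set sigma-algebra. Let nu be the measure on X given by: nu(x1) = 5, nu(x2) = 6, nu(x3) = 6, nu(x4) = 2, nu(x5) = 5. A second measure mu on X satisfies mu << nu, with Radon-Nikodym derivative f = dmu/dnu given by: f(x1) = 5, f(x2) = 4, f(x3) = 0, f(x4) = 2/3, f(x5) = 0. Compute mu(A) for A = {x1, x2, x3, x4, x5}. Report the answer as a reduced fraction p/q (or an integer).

By the defining property of the Radon-Nikodym derivative, for every measurable set A,
  mu(A) = integral_A f dnu.
Since nu is a discrete measure concentrated on the atoms of X, the integral over A reduces to the sum
  mu(A) = sum_{x in A} f(x) * nu({x}).
Computing each term:
  x1: f(x1) * nu(x1) = 5 * 5 = 25.
  x2: f(x2) * nu(x2) = 4 * 6 = 24.
  x3: f(x3) * nu(x3) = 0 * 6 = 0.
  x4: f(x4) * nu(x4) = 2/3 * 2 = 4/3.
  x5: f(x5) * nu(x5) = 0 * 5 = 0.
Summing: mu(A) = 25 + 24 + 0 + 4/3 + 0 = 151/3.

151/3


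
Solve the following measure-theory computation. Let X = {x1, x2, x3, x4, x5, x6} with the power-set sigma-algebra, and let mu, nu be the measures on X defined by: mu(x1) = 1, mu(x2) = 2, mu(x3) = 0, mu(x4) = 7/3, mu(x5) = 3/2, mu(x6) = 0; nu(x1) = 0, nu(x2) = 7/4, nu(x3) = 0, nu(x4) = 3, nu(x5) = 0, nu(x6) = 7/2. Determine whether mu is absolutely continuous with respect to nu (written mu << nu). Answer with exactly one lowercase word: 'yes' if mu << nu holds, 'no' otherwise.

mu << nu means: every nu-null measurable set is also mu-null; equivalently, for every atom x, if nu({x}) = 0 then mu({x}) = 0.
Checking each atom:
  x1: nu = 0, mu = 1 > 0 -> violates mu << nu.
  x2: nu = 7/4 > 0 -> no constraint.
  x3: nu = 0, mu = 0 -> consistent with mu << nu.
  x4: nu = 3 > 0 -> no constraint.
  x5: nu = 0, mu = 3/2 > 0 -> violates mu << nu.
  x6: nu = 7/2 > 0 -> no constraint.
The atom(s) x1, x5 violate the condition (nu = 0 but mu > 0). Therefore mu is NOT absolutely continuous w.r.t. nu.

no


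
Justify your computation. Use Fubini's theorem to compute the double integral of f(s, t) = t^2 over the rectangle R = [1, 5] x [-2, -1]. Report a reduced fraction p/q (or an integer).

f(s, t) is a tensor product of a function of s and a function of t, and both factors are bounded continuous (hence Lebesgue integrable) on the rectangle, so Fubini's theorem applies:
  integral_R f d(m x m) = (integral_a1^b1 1 ds) * (integral_a2^b2 t^2 dt).
Inner integral in s: integral_{1}^{5} 1 ds = (5^1 - 1^1)/1
  = 4.
Inner integral in t: integral_{-2}^{-1} t^2 dt = ((-1)^3 - (-2)^3)/3
  = 7/3.
Product: (4) * (7/3) = 28/3.

28/3


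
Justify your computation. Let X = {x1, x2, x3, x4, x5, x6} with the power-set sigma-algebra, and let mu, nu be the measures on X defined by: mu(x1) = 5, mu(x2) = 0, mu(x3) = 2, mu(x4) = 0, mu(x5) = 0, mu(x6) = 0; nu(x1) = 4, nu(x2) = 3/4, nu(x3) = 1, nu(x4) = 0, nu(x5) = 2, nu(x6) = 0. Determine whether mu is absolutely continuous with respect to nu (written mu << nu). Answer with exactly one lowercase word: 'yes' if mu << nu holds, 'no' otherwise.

mu << nu means: every nu-null measurable set is also mu-null; equivalently, for every atom x, if nu({x}) = 0 then mu({x}) = 0.
Checking each atom:
  x1: nu = 4 > 0 -> no constraint.
  x2: nu = 3/4 > 0 -> no constraint.
  x3: nu = 1 > 0 -> no constraint.
  x4: nu = 0, mu = 0 -> consistent with mu << nu.
  x5: nu = 2 > 0 -> no constraint.
  x6: nu = 0, mu = 0 -> consistent with mu << nu.
No atom violates the condition. Therefore mu << nu.

yes


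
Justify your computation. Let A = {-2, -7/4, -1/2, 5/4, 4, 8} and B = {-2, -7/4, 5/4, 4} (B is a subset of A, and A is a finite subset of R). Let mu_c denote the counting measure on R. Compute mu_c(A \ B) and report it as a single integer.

Counting measure assigns mu_c(E) = |E| (number of elements) when E is finite. For B subset A, A \ B is the set of elements of A not in B, so |A \ B| = |A| - |B|.
|A| = 6, |B| = 4, so mu_c(A \ B) = 6 - 4 = 2.

2


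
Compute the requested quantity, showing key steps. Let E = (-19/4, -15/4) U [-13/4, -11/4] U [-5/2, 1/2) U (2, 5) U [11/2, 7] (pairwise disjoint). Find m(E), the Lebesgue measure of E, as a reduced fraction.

For pairwise disjoint intervals, m(union_i I_i) = sum_i m(I_i),
and m is invariant under swapping open/closed endpoints (single points have measure 0).
So m(E) = sum_i (b_i - a_i).
  I_1 has length -15/4 - (-19/4) = 1.
  I_2 has length -11/4 - (-13/4) = 1/2.
  I_3 has length 1/2 - (-5/2) = 3.
  I_4 has length 5 - 2 = 3.
  I_5 has length 7 - 11/2 = 3/2.
Summing:
  m(E) = 1 + 1/2 + 3 + 3 + 3/2 = 9.

9


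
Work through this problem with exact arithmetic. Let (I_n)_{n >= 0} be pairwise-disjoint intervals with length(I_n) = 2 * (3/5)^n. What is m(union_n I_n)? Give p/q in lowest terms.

By countable additivity of the Lebesgue measure on pairwise disjoint measurable sets,
  m(union_{n >= 0} I_n) = sum_{n >= 0} m(I_n) = sum_{n >= 0} a * r^n,
  with a = 2 and r = 3/5.
Since 0 < r = 3/5 < 1, the geometric series converges:
  sum_{n >= 0} a * r^n = a / (1 - r).
  = 2 / (1 - 3/5)
  = 2 / (2/5)
  = 5.

5


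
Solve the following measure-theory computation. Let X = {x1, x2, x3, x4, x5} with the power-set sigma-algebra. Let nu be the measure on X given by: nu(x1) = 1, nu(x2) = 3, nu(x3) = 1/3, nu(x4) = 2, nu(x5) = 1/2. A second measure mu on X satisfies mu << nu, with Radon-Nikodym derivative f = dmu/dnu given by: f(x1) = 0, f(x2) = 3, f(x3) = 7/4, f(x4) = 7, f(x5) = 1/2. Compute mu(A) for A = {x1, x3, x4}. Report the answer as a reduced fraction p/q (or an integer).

By the defining property of the Radon-Nikodym derivative, for every measurable set A,
  mu(A) = integral_A f dnu.
Since nu is a discrete measure concentrated on the atoms of X, the integral over A reduces to the sum
  mu(A) = sum_{x in A} f(x) * nu({x}).
Computing each term:
  x1: f(x1) * nu(x1) = 0 * 1 = 0.
  x3: f(x3) * nu(x3) = 7/4 * 1/3 = 7/12.
  x4: f(x4) * nu(x4) = 7 * 2 = 14.
Summing: mu(A) = 0 + 7/12 + 14 = 175/12.

175/12


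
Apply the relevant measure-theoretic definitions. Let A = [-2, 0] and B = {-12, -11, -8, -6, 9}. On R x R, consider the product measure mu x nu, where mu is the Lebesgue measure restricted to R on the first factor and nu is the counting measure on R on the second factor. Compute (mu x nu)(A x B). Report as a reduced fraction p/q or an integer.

For a measurable rectangle A x B, the product measure satisfies
  (mu x nu)(A x B) = mu(A) * nu(B).
  mu(A) = 2.
  nu(B) = 5.
  (mu x nu)(A x B) = 2 * 5 = 10.

10


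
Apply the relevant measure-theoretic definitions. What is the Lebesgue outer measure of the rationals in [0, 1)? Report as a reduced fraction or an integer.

The set Q cap [0, 1) is countable (a subset of the countable set Q). Lebesgue outer measure of any countable set is 0: each singleton {q} has m*({q}) = 0, and by countable subadditivity m*(union_k {q_k}) <= sum_k m*({q_k}) = sum_k 0 = 0. The reverse inequality m*(E) >= 0 is automatic. So m*(Q cap [0, 1)) = 0.

0


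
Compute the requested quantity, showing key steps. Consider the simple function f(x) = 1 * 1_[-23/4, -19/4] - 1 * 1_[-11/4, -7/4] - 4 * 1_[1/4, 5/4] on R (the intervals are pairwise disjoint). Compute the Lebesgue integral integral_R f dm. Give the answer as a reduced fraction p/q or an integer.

For a simple function f = sum_i c_i * 1_{A_i} with disjoint A_i,
  integral f dm = sum_i c_i * m(A_i).
Lengths of the A_i:
  m(A_1) = -19/4 - (-23/4) = 1.
  m(A_2) = -7/4 - (-11/4) = 1.
  m(A_3) = 5/4 - 1/4 = 1.
Contributions c_i * m(A_i):
  (1) * (1) = 1.
  (-1) * (1) = -1.
  (-4) * (1) = -4.
Total: 1 - 1 - 4 = -4.

-4


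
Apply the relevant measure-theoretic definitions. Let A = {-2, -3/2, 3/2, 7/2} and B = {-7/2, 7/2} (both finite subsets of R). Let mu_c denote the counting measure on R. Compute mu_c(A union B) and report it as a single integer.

Counting measure on a finite set equals cardinality. By inclusion-exclusion, |A union B| = |A| + |B| - |A cap B|.
|A| = 4, |B| = 2, |A cap B| = 1.
So mu_c(A union B) = 4 + 2 - 1 = 5.

5


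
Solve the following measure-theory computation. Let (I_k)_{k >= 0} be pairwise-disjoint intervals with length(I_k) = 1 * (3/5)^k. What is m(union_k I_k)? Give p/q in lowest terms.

By countable additivity of the Lebesgue measure on pairwise disjoint measurable sets,
  m(union_{k >= 0} I_k) = sum_{k >= 0} m(I_k) = sum_{k >= 0} a * r^k,
  with a = 1 and r = 3/5.
Since 0 < r = 3/5 < 1, the geometric series converges:
  sum_{k >= 0} a * r^k = a / (1 - r).
  = 1 / (1 - 3/5)
  = 1 / (2/5)
  = 5/2.

5/2


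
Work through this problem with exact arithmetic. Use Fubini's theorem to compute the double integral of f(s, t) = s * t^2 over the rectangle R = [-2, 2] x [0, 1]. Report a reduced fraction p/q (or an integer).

f(s, t) is a tensor product of a function of s and a function of t, and both factors are bounded continuous (hence Lebesgue integrable) on the rectangle, so Fubini's theorem applies:
  integral_R f d(m x m) = (integral_a1^b1 s ds) * (integral_a2^b2 t^2 dt).
Inner integral in s: integral_{-2}^{2} s ds = (2^2 - (-2)^2)/2
  = 0.
Inner integral in t: integral_{0}^{1} t^2 dt = (1^3 - 0^3)/3
  = 1/3.
Product: (0) * (1/3) = 0.

0


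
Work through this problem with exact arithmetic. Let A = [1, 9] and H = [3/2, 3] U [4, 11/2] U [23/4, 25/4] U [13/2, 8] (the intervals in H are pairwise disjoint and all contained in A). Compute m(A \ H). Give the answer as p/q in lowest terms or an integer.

The ambient interval has length m(A) = 9 - 1 = 8.
Since the holes are disjoint and sit inside A, by finite additivity
  m(H) = sum_i (b_i - a_i), and m(A \ H) = m(A) - m(H).
Computing the hole measures:
  m(H_1) = 3 - 3/2 = 3/2.
  m(H_2) = 11/2 - 4 = 3/2.
  m(H_3) = 25/4 - 23/4 = 1/2.
  m(H_4) = 8 - 13/2 = 3/2.
Summed: m(H) = 3/2 + 3/2 + 1/2 + 3/2 = 5.
So m(A \ H) = 8 - 5 = 3.

3


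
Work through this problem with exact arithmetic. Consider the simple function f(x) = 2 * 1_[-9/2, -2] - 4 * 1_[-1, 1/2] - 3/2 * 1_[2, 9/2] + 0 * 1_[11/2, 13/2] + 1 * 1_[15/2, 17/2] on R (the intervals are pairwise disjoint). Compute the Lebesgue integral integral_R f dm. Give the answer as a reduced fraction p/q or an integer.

For a simple function f = sum_i c_i * 1_{A_i} with disjoint A_i,
  integral f dm = sum_i c_i * m(A_i).
Lengths of the A_i:
  m(A_1) = -2 - (-9/2) = 5/2.
  m(A_2) = 1/2 - (-1) = 3/2.
  m(A_3) = 9/2 - 2 = 5/2.
  m(A_4) = 13/2 - 11/2 = 1.
  m(A_5) = 17/2 - 15/2 = 1.
Contributions c_i * m(A_i):
  (2) * (5/2) = 5.
  (-4) * (3/2) = -6.
  (-3/2) * (5/2) = -15/4.
  (0) * (1) = 0.
  (1) * (1) = 1.
Total: 5 - 6 - 15/4 + 0 + 1 = -15/4.

-15/4


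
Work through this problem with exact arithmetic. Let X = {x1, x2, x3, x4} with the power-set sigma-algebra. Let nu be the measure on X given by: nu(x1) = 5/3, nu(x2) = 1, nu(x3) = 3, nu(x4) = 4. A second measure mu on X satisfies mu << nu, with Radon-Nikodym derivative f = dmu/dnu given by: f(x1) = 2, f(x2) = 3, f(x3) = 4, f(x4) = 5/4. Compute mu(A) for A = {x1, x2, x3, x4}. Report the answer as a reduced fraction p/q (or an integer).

By the defining property of the Radon-Nikodym derivative, for every measurable set A,
  mu(A) = integral_A f dnu.
Since nu is a discrete measure concentrated on the atoms of X, the integral over A reduces to the sum
  mu(A) = sum_{x in A} f(x) * nu({x}).
Computing each term:
  x1: f(x1) * nu(x1) = 2 * 5/3 = 10/3.
  x2: f(x2) * nu(x2) = 3 * 1 = 3.
  x3: f(x3) * nu(x3) = 4 * 3 = 12.
  x4: f(x4) * nu(x4) = 5/4 * 4 = 5.
Summing: mu(A) = 10/3 + 3 + 12 + 5 = 70/3.

70/3


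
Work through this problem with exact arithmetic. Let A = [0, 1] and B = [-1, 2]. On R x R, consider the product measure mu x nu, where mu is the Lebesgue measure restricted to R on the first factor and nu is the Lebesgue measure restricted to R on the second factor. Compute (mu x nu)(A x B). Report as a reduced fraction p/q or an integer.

For a measurable rectangle A x B, the product measure satisfies
  (mu x nu)(A x B) = mu(A) * nu(B).
  mu(A) = 1.
  nu(B) = 3.
  (mu x nu)(A x B) = 1 * 3 = 3.

3


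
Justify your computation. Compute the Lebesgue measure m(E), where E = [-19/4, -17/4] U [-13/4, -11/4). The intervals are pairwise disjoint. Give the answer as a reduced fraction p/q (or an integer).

For pairwise disjoint intervals, m(union_i I_i) = sum_i m(I_i),
and m is invariant under swapping open/closed endpoints (single points have measure 0).
So m(E) = sum_i (b_i - a_i).
  I_1 has length -17/4 - (-19/4) = 1/2.
  I_2 has length -11/4 - (-13/4) = 1/2.
Summing:
  m(E) = 1/2 + 1/2 = 1.

1


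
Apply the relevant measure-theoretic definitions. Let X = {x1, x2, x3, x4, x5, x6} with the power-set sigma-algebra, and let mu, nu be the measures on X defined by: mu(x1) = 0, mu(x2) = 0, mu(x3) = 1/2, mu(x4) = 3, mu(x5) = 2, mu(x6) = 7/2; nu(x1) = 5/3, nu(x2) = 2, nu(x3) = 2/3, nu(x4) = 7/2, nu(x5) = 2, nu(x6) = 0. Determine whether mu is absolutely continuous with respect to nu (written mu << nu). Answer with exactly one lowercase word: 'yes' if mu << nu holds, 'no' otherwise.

mu << nu means: every nu-null measurable set is also mu-null; equivalently, for every atom x, if nu({x}) = 0 then mu({x}) = 0.
Checking each atom:
  x1: nu = 5/3 > 0 -> no constraint.
  x2: nu = 2 > 0 -> no constraint.
  x3: nu = 2/3 > 0 -> no constraint.
  x4: nu = 7/2 > 0 -> no constraint.
  x5: nu = 2 > 0 -> no constraint.
  x6: nu = 0, mu = 7/2 > 0 -> violates mu << nu.
The atom(s) x6 violate the condition (nu = 0 but mu > 0). Therefore mu is NOT absolutely continuous w.r.t. nu.

no


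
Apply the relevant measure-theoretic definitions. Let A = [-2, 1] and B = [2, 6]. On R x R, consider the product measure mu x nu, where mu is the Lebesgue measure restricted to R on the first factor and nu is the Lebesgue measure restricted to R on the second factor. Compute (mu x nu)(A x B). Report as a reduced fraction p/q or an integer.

For a measurable rectangle A x B, the product measure satisfies
  (mu x nu)(A x B) = mu(A) * nu(B).
  mu(A) = 3.
  nu(B) = 4.
  (mu x nu)(A x B) = 3 * 4 = 12.

12


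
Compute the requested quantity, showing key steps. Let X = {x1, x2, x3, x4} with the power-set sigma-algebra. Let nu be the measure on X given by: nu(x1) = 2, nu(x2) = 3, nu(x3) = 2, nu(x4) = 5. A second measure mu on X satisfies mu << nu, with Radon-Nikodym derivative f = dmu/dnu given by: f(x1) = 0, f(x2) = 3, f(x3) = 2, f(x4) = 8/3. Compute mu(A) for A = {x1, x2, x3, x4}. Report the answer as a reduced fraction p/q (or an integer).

By the defining property of the Radon-Nikodym derivative, for every measurable set A,
  mu(A) = integral_A f dnu.
Since nu is a discrete measure concentrated on the atoms of X, the integral over A reduces to the sum
  mu(A) = sum_{x in A} f(x) * nu({x}).
Computing each term:
  x1: f(x1) * nu(x1) = 0 * 2 = 0.
  x2: f(x2) * nu(x2) = 3 * 3 = 9.
  x3: f(x3) * nu(x3) = 2 * 2 = 4.
  x4: f(x4) * nu(x4) = 8/3 * 5 = 40/3.
Summing: mu(A) = 0 + 9 + 4 + 40/3 = 79/3.

79/3


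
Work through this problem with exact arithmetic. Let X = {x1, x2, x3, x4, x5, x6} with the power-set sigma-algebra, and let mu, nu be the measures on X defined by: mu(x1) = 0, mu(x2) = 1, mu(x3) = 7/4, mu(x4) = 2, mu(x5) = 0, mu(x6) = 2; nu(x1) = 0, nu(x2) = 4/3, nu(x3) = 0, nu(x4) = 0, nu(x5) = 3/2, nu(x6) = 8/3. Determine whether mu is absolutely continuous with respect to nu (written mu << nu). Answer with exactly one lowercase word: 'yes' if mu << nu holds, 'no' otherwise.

mu << nu means: every nu-null measurable set is also mu-null; equivalently, for every atom x, if nu({x}) = 0 then mu({x}) = 0.
Checking each atom:
  x1: nu = 0, mu = 0 -> consistent with mu << nu.
  x2: nu = 4/3 > 0 -> no constraint.
  x3: nu = 0, mu = 7/4 > 0 -> violates mu << nu.
  x4: nu = 0, mu = 2 > 0 -> violates mu << nu.
  x5: nu = 3/2 > 0 -> no constraint.
  x6: nu = 8/3 > 0 -> no constraint.
The atom(s) x3, x4 violate the condition (nu = 0 but mu > 0). Therefore mu is NOT absolutely continuous w.r.t. nu.

no


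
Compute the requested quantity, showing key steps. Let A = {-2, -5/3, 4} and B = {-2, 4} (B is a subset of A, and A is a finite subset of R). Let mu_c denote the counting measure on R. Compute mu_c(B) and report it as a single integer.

Counting measure assigns mu_c(E) = |E| (number of elements) when E is finite.
B has 2 element(s), so mu_c(B) = 2.

2


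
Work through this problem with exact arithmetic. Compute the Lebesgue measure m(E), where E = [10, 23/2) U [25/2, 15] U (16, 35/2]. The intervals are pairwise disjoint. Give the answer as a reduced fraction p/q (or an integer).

For pairwise disjoint intervals, m(union_i I_i) = sum_i m(I_i),
and m is invariant under swapping open/closed endpoints (single points have measure 0).
So m(E) = sum_i (b_i - a_i).
  I_1 has length 23/2 - 10 = 3/2.
  I_2 has length 15 - 25/2 = 5/2.
  I_3 has length 35/2 - 16 = 3/2.
Summing:
  m(E) = 3/2 + 5/2 + 3/2 = 11/2.

11/2


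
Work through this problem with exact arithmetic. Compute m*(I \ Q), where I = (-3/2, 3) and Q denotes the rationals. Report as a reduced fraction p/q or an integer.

The interval I = (-3/2, 3) has m(I) = 3 - (-3/2) = 9/2 (endpoints are measure-zero, so open/closed/half-open agree). Write I = (I cap Q) u (I \ Q). The rationals in I are countable, so m*(I cap Q) = 0 (cover each rational by intervals whose total length is arbitrarily small). By countable subadditivity m*(I) <= m*(I cap Q) + m*(I \ Q), hence m*(I \ Q) >= m(I) = 9/2. The reverse inequality m*(I \ Q) <= m*(I) = 9/2 is trivial since (I \ Q) is a subset of I. Therefore m*(I \ Q) = 9/2.

9/2


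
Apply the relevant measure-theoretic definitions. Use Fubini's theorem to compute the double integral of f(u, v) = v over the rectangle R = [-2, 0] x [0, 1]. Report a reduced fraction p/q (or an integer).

f(u, v) is a tensor product of a function of u and a function of v, and both factors are bounded continuous (hence Lebesgue integrable) on the rectangle, so Fubini's theorem applies:
  integral_R f d(m x m) = (integral_a1^b1 1 du) * (integral_a2^b2 v dv).
Inner integral in u: integral_{-2}^{0} 1 du = (0^1 - (-2)^1)/1
  = 2.
Inner integral in v: integral_{0}^{1} v dv = (1^2 - 0^2)/2
  = 1/2.
Product: (2) * (1/2) = 1.

1


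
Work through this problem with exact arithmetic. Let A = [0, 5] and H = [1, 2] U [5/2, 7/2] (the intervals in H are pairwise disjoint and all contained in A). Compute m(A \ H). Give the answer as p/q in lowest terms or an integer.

The ambient interval has length m(A) = 5 - 0 = 5.
Since the holes are disjoint and sit inside A, by finite additivity
  m(H) = sum_i (b_i - a_i), and m(A \ H) = m(A) - m(H).
Computing the hole measures:
  m(H_1) = 2 - 1 = 1.
  m(H_2) = 7/2 - 5/2 = 1.
Summed: m(H) = 1 + 1 = 2.
So m(A \ H) = 5 - 2 = 3.

3


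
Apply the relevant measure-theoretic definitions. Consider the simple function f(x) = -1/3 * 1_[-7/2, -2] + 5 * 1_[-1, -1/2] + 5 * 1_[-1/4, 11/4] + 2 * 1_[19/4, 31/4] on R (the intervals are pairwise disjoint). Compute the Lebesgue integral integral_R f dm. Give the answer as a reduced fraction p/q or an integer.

For a simple function f = sum_i c_i * 1_{A_i} with disjoint A_i,
  integral f dm = sum_i c_i * m(A_i).
Lengths of the A_i:
  m(A_1) = -2 - (-7/2) = 3/2.
  m(A_2) = -1/2 - (-1) = 1/2.
  m(A_3) = 11/4 - (-1/4) = 3.
  m(A_4) = 31/4 - 19/4 = 3.
Contributions c_i * m(A_i):
  (-1/3) * (3/2) = -1/2.
  (5) * (1/2) = 5/2.
  (5) * (3) = 15.
  (2) * (3) = 6.
Total: -1/2 + 5/2 + 15 + 6 = 23.

23


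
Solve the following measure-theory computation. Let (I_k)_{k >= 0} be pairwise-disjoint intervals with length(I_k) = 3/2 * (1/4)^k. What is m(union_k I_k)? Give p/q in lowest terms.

By countable additivity of the Lebesgue measure on pairwise disjoint measurable sets,
  m(union_{k >= 0} I_k) = sum_{k >= 0} m(I_k) = sum_{k >= 0} a * r^k,
  with a = 3/2 and r = 1/4.
Since 0 < r = 1/4 < 1, the geometric series converges:
  sum_{k >= 0} a * r^k = a / (1 - r).
  = 3/2 / (1 - 1/4)
  = 3/2 / (3/4)
  = 2.

2


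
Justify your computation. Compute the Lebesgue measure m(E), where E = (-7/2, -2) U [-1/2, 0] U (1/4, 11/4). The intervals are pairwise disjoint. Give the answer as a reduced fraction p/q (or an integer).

For pairwise disjoint intervals, m(union_i I_i) = sum_i m(I_i),
and m is invariant under swapping open/closed endpoints (single points have measure 0).
So m(E) = sum_i (b_i - a_i).
  I_1 has length -2 - (-7/2) = 3/2.
  I_2 has length 0 - (-1/2) = 1/2.
  I_3 has length 11/4 - 1/4 = 5/2.
Summing:
  m(E) = 3/2 + 1/2 + 5/2 = 9/2.

9/2


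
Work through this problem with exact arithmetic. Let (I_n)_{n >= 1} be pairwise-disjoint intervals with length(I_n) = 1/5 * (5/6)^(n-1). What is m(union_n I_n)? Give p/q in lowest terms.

By countable additivity of the Lebesgue measure on pairwise disjoint measurable sets,
  m(union_{n >= 1} I_n) = sum_{n >= 1} m(I_n) = sum_{n >= 1} a * r^(n-1),
  with a = 1/5 and r = 5/6.
Since 0 < r = 5/6 < 1, the geometric series converges:
  sum_{n >= 1} a * r^(n-1) = a / (1 - r).
  = 1/5 / (1 - 5/6)
  = 1/5 / (1/6)
  = 6/5.

6/5


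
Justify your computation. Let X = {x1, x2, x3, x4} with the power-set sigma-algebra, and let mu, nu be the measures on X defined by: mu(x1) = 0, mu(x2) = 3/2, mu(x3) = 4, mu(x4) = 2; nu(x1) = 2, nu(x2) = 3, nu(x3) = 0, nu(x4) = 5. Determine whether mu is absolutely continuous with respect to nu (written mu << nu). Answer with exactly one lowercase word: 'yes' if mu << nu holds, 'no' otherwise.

mu << nu means: every nu-null measurable set is also mu-null; equivalently, for every atom x, if nu({x}) = 0 then mu({x}) = 0.
Checking each atom:
  x1: nu = 2 > 0 -> no constraint.
  x2: nu = 3 > 0 -> no constraint.
  x3: nu = 0, mu = 4 > 0 -> violates mu << nu.
  x4: nu = 5 > 0 -> no constraint.
The atom(s) x3 violate the condition (nu = 0 but mu > 0). Therefore mu is NOT absolutely continuous w.r.t. nu.

no


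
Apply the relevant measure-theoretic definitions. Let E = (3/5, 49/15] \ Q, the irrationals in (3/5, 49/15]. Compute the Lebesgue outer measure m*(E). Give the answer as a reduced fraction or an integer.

The interval I = (3/5, 49/15] has m(I) = 49/15 - 3/5 = 8/3 (endpoints are measure-zero, so open/closed/half-open agree). Write I = (I cap Q) u (I \ Q). The rationals in I are countable, so m*(I cap Q) = 0 (cover each rational by intervals whose total length is arbitrarily small). By countable subadditivity m*(I) <= m*(I cap Q) + m*(I \ Q), hence m*(I \ Q) >= m(I) = 8/3. The reverse inequality m*(I \ Q) <= m*(I) = 8/3 is trivial since (I \ Q) is a subset of I. Therefore m*(I \ Q) = 8/3.

8/3


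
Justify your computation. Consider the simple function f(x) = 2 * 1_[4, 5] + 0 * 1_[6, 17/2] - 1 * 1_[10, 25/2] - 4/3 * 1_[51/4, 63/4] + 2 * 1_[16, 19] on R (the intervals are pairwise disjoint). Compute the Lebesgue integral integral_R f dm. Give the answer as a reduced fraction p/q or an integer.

For a simple function f = sum_i c_i * 1_{A_i} with disjoint A_i,
  integral f dm = sum_i c_i * m(A_i).
Lengths of the A_i:
  m(A_1) = 5 - 4 = 1.
  m(A_2) = 17/2 - 6 = 5/2.
  m(A_3) = 25/2 - 10 = 5/2.
  m(A_4) = 63/4 - 51/4 = 3.
  m(A_5) = 19 - 16 = 3.
Contributions c_i * m(A_i):
  (2) * (1) = 2.
  (0) * (5/2) = 0.
  (-1) * (5/2) = -5/2.
  (-4/3) * (3) = -4.
  (2) * (3) = 6.
Total: 2 + 0 - 5/2 - 4 + 6 = 3/2.

3/2


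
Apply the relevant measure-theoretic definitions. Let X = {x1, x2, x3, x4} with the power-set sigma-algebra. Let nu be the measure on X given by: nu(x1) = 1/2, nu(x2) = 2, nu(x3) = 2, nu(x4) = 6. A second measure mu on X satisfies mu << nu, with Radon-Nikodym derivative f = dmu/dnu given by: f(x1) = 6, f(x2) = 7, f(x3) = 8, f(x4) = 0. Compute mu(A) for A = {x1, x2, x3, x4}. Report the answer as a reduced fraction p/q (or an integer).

By the defining property of the Radon-Nikodym derivative, for every measurable set A,
  mu(A) = integral_A f dnu.
Since nu is a discrete measure concentrated on the atoms of X, the integral over A reduces to the sum
  mu(A) = sum_{x in A} f(x) * nu({x}).
Computing each term:
  x1: f(x1) * nu(x1) = 6 * 1/2 = 3.
  x2: f(x2) * nu(x2) = 7 * 2 = 14.
  x3: f(x3) * nu(x3) = 8 * 2 = 16.
  x4: f(x4) * nu(x4) = 0 * 6 = 0.
Summing: mu(A) = 3 + 14 + 16 + 0 = 33.

33


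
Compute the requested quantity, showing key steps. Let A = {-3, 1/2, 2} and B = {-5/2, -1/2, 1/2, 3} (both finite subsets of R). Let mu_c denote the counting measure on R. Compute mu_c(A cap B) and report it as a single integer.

Counting measure on a finite set equals cardinality. mu_c(A cap B) = |A cap B| (elements appearing in both).
Enumerating the elements of A that also lie in B gives 1 element(s).
So mu_c(A cap B) = 1.

1


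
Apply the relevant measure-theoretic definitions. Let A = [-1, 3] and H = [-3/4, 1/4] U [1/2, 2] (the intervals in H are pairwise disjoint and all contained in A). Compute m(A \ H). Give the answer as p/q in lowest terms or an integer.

The ambient interval has length m(A) = 3 - (-1) = 4.
Since the holes are disjoint and sit inside A, by finite additivity
  m(H) = sum_i (b_i - a_i), and m(A \ H) = m(A) - m(H).
Computing the hole measures:
  m(H_1) = 1/4 - (-3/4) = 1.
  m(H_2) = 2 - 1/2 = 3/2.
Summed: m(H) = 1 + 3/2 = 5/2.
So m(A \ H) = 4 - 5/2 = 3/2.

3/2


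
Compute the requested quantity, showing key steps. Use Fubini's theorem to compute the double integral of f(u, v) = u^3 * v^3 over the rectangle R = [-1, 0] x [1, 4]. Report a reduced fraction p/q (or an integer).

f(u, v) is a tensor product of a function of u and a function of v, and both factors are bounded continuous (hence Lebesgue integrable) on the rectangle, so Fubini's theorem applies:
  integral_R f d(m x m) = (integral_a1^b1 u^3 du) * (integral_a2^b2 v^3 dv).
Inner integral in u: integral_{-1}^{0} u^3 du = (0^4 - (-1)^4)/4
  = -1/4.
Inner integral in v: integral_{1}^{4} v^3 dv = (4^4 - 1^4)/4
  = 255/4.
Product: (-1/4) * (255/4) = -255/16.

-255/16


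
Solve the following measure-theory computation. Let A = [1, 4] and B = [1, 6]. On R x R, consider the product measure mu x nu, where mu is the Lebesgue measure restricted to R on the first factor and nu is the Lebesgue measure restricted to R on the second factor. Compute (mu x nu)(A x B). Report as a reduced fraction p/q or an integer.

For a measurable rectangle A x B, the product measure satisfies
  (mu x nu)(A x B) = mu(A) * nu(B).
  mu(A) = 3.
  nu(B) = 5.
  (mu x nu)(A x B) = 3 * 5 = 15.

15


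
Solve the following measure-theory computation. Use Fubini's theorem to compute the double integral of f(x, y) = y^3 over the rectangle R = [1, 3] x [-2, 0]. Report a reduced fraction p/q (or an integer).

f(x, y) is a tensor product of a function of x and a function of y, and both factors are bounded continuous (hence Lebesgue integrable) on the rectangle, so Fubini's theorem applies:
  integral_R f d(m x m) = (integral_a1^b1 1 dx) * (integral_a2^b2 y^3 dy).
Inner integral in x: integral_{1}^{3} 1 dx = (3^1 - 1^1)/1
  = 2.
Inner integral in y: integral_{-2}^{0} y^3 dy = (0^4 - (-2)^4)/4
  = -4.
Product: (2) * (-4) = -8.

-8


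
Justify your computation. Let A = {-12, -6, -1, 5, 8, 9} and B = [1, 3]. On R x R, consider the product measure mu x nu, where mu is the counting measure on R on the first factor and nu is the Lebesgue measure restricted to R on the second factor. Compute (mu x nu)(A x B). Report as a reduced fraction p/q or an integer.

For a measurable rectangle A x B, the product measure satisfies
  (mu x nu)(A x B) = mu(A) * nu(B).
  mu(A) = 6.
  nu(B) = 2.
  (mu x nu)(A x B) = 6 * 2 = 12.

12


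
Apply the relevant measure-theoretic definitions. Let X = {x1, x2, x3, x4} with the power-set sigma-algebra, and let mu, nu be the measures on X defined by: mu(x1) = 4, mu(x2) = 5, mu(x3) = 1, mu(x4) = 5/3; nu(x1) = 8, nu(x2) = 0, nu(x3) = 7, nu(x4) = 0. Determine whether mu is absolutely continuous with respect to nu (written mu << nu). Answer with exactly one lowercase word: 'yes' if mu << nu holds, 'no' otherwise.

mu << nu means: every nu-null measurable set is also mu-null; equivalently, for every atom x, if nu({x}) = 0 then mu({x}) = 0.
Checking each atom:
  x1: nu = 8 > 0 -> no constraint.
  x2: nu = 0, mu = 5 > 0 -> violates mu << nu.
  x3: nu = 7 > 0 -> no constraint.
  x4: nu = 0, mu = 5/3 > 0 -> violates mu << nu.
The atom(s) x2, x4 violate the condition (nu = 0 but mu > 0). Therefore mu is NOT absolutely continuous w.r.t. nu.

no


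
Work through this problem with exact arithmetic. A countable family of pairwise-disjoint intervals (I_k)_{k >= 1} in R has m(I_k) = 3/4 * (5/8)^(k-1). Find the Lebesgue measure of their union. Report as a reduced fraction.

By countable additivity of the Lebesgue measure on pairwise disjoint measurable sets,
  m(union_{k >= 1} I_k) = sum_{k >= 1} m(I_k) = sum_{k >= 1} a * r^(k-1),
  with a = 3/4 and r = 5/8.
Since 0 < r = 5/8 < 1, the geometric series converges:
  sum_{k >= 1} a * r^(k-1) = a / (1 - r).
  = 3/4 / (1 - 5/8)
  = 3/4 / (3/8)
  = 2.

2


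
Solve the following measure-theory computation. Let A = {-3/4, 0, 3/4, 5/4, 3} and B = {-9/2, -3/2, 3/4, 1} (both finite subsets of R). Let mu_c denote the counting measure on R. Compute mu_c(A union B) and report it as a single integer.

Counting measure on a finite set equals cardinality. By inclusion-exclusion, |A union B| = |A| + |B| - |A cap B|.
|A| = 5, |B| = 4, |A cap B| = 1.
So mu_c(A union B) = 5 + 4 - 1 = 8.

8


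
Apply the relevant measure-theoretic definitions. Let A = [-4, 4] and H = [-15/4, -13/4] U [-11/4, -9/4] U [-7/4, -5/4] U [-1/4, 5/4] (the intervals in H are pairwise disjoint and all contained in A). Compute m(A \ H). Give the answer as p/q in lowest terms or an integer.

The ambient interval has length m(A) = 4 - (-4) = 8.
Since the holes are disjoint and sit inside A, by finite additivity
  m(H) = sum_i (b_i - a_i), and m(A \ H) = m(A) - m(H).
Computing the hole measures:
  m(H_1) = -13/4 - (-15/4) = 1/2.
  m(H_2) = -9/4 - (-11/4) = 1/2.
  m(H_3) = -5/4 - (-7/4) = 1/2.
  m(H_4) = 5/4 - (-1/4) = 3/2.
Summed: m(H) = 1/2 + 1/2 + 1/2 + 3/2 = 3.
So m(A \ H) = 8 - 3 = 5.

5


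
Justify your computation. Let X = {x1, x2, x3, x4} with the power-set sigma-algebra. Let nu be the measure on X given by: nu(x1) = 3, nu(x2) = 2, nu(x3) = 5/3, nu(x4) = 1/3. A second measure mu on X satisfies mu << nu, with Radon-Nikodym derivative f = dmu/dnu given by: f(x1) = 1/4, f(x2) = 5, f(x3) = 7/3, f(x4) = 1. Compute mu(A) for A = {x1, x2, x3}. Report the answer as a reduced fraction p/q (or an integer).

By the defining property of the Radon-Nikodym derivative, for every measurable set A,
  mu(A) = integral_A f dnu.
Since nu is a discrete measure concentrated on the atoms of X, the integral over A reduces to the sum
  mu(A) = sum_{x in A} f(x) * nu({x}).
Computing each term:
  x1: f(x1) * nu(x1) = 1/4 * 3 = 3/4.
  x2: f(x2) * nu(x2) = 5 * 2 = 10.
  x3: f(x3) * nu(x3) = 7/3 * 5/3 = 35/9.
Summing: mu(A) = 3/4 + 10 + 35/9 = 527/36.

527/36


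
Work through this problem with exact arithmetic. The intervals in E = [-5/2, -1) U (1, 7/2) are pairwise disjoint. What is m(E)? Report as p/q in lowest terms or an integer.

For pairwise disjoint intervals, m(union_i I_i) = sum_i m(I_i),
and m is invariant under swapping open/closed endpoints (single points have measure 0).
So m(E) = sum_i (b_i - a_i).
  I_1 has length -1 - (-5/2) = 3/2.
  I_2 has length 7/2 - 1 = 5/2.
Summing:
  m(E) = 3/2 + 5/2 = 4.

4


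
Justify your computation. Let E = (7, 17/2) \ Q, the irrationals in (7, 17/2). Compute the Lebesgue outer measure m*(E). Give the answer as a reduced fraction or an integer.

The interval I = (7, 17/2) has m(I) = 17/2 - 7 = 3/2 (endpoints are measure-zero, so open/closed/half-open agree). Write I = (I cap Q) u (I \ Q). The rationals in I are countable, so m*(I cap Q) = 0 (cover each rational by intervals whose total length is arbitrarily small). By countable subadditivity m*(I) <= m*(I cap Q) + m*(I \ Q), hence m*(I \ Q) >= m(I) = 3/2. The reverse inequality m*(I \ Q) <= m*(I) = 3/2 is trivial since (I \ Q) is a subset of I. Therefore m*(I \ Q) = 3/2.

3/2


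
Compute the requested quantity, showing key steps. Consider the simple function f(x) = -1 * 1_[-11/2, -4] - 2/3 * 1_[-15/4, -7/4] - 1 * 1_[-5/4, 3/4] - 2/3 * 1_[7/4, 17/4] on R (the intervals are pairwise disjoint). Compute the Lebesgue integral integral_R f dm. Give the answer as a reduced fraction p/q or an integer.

For a simple function f = sum_i c_i * 1_{A_i} with disjoint A_i,
  integral f dm = sum_i c_i * m(A_i).
Lengths of the A_i:
  m(A_1) = -4 - (-11/2) = 3/2.
  m(A_2) = -7/4 - (-15/4) = 2.
  m(A_3) = 3/4 - (-5/4) = 2.
  m(A_4) = 17/4 - 7/4 = 5/2.
Contributions c_i * m(A_i):
  (-1) * (3/2) = -3/2.
  (-2/3) * (2) = -4/3.
  (-1) * (2) = -2.
  (-2/3) * (5/2) = -5/3.
Total: -3/2 - 4/3 - 2 - 5/3 = -13/2.

-13/2


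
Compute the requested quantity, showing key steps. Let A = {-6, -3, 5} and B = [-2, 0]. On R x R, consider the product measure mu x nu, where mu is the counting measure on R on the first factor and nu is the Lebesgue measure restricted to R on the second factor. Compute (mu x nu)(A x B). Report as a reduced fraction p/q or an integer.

For a measurable rectangle A x B, the product measure satisfies
  (mu x nu)(A x B) = mu(A) * nu(B).
  mu(A) = 3.
  nu(B) = 2.
  (mu x nu)(A x B) = 3 * 2 = 6.

6


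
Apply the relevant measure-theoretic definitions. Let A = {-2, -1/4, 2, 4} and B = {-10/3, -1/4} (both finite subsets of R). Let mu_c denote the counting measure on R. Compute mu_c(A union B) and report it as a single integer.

Counting measure on a finite set equals cardinality. By inclusion-exclusion, |A union B| = |A| + |B| - |A cap B|.
|A| = 4, |B| = 2, |A cap B| = 1.
So mu_c(A union B) = 4 + 2 - 1 = 5.

5


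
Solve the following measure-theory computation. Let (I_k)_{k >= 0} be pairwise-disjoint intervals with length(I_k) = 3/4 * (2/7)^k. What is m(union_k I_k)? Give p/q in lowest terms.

By countable additivity of the Lebesgue measure on pairwise disjoint measurable sets,
  m(union_{k >= 0} I_k) = sum_{k >= 0} m(I_k) = sum_{k >= 0} a * r^k,
  with a = 3/4 and r = 2/7.
Since 0 < r = 2/7 < 1, the geometric series converges:
  sum_{k >= 0} a * r^k = a / (1 - r).
  = 3/4 / (1 - 2/7)
  = 3/4 / (5/7)
  = 21/20.

21/20


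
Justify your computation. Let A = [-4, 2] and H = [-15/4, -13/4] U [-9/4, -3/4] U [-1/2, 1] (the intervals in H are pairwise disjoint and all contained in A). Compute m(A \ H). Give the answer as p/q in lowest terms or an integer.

The ambient interval has length m(A) = 2 - (-4) = 6.
Since the holes are disjoint and sit inside A, by finite additivity
  m(H) = sum_i (b_i - a_i), and m(A \ H) = m(A) - m(H).
Computing the hole measures:
  m(H_1) = -13/4 - (-15/4) = 1/2.
  m(H_2) = -3/4 - (-9/4) = 3/2.
  m(H_3) = 1 - (-1/2) = 3/2.
Summed: m(H) = 1/2 + 3/2 + 3/2 = 7/2.
So m(A \ H) = 6 - 7/2 = 5/2.

5/2


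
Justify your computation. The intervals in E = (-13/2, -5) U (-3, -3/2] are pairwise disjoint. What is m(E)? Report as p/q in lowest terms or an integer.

For pairwise disjoint intervals, m(union_i I_i) = sum_i m(I_i),
and m is invariant under swapping open/closed endpoints (single points have measure 0).
So m(E) = sum_i (b_i - a_i).
  I_1 has length -5 - (-13/2) = 3/2.
  I_2 has length -3/2 - (-3) = 3/2.
Summing:
  m(E) = 3/2 + 3/2 = 3.

3


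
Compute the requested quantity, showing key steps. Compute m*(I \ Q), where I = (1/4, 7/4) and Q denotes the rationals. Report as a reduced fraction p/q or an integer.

The interval I = (1/4, 7/4) has m(I) = 7/4 - 1/4 = 3/2 (endpoints are measure-zero, so open/closed/half-open agree). Write I = (I cap Q) u (I \ Q). The rationals in I are countable, so m*(I cap Q) = 0 (cover each rational by intervals whose total length is arbitrarily small). By countable subadditivity m*(I) <= m*(I cap Q) + m*(I \ Q), hence m*(I \ Q) >= m(I) = 3/2. The reverse inequality m*(I \ Q) <= m*(I) = 3/2 is trivial since (I \ Q) is a subset of I. Therefore m*(I \ Q) = 3/2.

3/2


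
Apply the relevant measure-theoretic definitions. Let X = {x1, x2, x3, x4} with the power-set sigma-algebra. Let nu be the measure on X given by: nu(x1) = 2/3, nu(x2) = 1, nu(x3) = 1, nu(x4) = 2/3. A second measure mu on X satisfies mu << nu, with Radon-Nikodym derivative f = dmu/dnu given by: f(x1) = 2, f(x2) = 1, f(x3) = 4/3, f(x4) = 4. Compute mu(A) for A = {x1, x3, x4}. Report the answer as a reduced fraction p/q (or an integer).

By the defining property of the Radon-Nikodym derivative, for every measurable set A,
  mu(A) = integral_A f dnu.
Since nu is a discrete measure concentrated on the atoms of X, the integral over A reduces to the sum
  mu(A) = sum_{x in A} f(x) * nu({x}).
Computing each term:
  x1: f(x1) * nu(x1) = 2 * 2/3 = 4/3.
  x3: f(x3) * nu(x3) = 4/3 * 1 = 4/3.
  x4: f(x4) * nu(x4) = 4 * 2/3 = 8/3.
Summing: mu(A) = 4/3 + 4/3 + 8/3 = 16/3.

16/3


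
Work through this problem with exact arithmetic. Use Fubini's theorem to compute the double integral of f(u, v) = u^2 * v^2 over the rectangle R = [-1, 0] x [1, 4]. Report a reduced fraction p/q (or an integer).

f(u, v) is a tensor product of a function of u and a function of v, and both factors are bounded continuous (hence Lebesgue integrable) on the rectangle, so Fubini's theorem applies:
  integral_R f d(m x m) = (integral_a1^b1 u^2 du) * (integral_a2^b2 v^2 dv).
Inner integral in u: integral_{-1}^{0} u^2 du = (0^3 - (-1)^3)/3
  = 1/3.
Inner integral in v: integral_{1}^{4} v^2 dv = (4^3 - 1^3)/3
  = 21.
Product: (1/3) * (21) = 7.

7


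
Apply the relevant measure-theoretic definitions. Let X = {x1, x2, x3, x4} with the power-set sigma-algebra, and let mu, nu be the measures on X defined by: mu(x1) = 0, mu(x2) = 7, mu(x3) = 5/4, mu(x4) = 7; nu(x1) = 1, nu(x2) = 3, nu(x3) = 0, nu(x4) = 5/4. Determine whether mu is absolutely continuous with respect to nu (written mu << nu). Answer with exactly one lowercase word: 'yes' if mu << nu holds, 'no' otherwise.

mu << nu means: every nu-null measurable set is also mu-null; equivalently, for every atom x, if nu({x}) = 0 then mu({x}) = 0.
Checking each atom:
  x1: nu = 1 > 0 -> no constraint.
  x2: nu = 3 > 0 -> no constraint.
  x3: nu = 0, mu = 5/4 > 0 -> violates mu << nu.
  x4: nu = 5/4 > 0 -> no constraint.
The atom(s) x3 violate the condition (nu = 0 but mu > 0). Therefore mu is NOT absolutely continuous w.r.t. nu.

no


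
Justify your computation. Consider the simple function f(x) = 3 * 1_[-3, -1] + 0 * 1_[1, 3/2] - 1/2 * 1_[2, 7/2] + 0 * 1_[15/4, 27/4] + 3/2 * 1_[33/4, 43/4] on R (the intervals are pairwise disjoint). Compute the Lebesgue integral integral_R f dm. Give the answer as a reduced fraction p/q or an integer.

For a simple function f = sum_i c_i * 1_{A_i} with disjoint A_i,
  integral f dm = sum_i c_i * m(A_i).
Lengths of the A_i:
  m(A_1) = -1 - (-3) = 2.
  m(A_2) = 3/2 - 1 = 1/2.
  m(A_3) = 7/2 - 2 = 3/2.
  m(A_4) = 27/4 - 15/4 = 3.
  m(A_5) = 43/4 - 33/4 = 5/2.
Contributions c_i * m(A_i):
  (3) * (2) = 6.
  (0) * (1/2) = 0.
  (-1/2) * (3/2) = -3/4.
  (0) * (3) = 0.
  (3/2) * (5/2) = 15/4.
Total: 6 + 0 - 3/4 + 0 + 15/4 = 9.

9


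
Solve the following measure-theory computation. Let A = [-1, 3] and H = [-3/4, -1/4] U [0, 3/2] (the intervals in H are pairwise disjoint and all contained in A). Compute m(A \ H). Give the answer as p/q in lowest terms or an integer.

The ambient interval has length m(A) = 3 - (-1) = 4.
Since the holes are disjoint and sit inside A, by finite additivity
  m(H) = sum_i (b_i - a_i), and m(A \ H) = m(A) - m(H).
Computing the hole measures:
  m(H_1) = -1/4 - (-3/4) = 1/2.
  m(H_2) = 3/2 - 0 = 3/2.
Summed: m(H) = 1/2 + 3/2 = 2.
So m(A \ H) = 4 - 2 = 2.

2


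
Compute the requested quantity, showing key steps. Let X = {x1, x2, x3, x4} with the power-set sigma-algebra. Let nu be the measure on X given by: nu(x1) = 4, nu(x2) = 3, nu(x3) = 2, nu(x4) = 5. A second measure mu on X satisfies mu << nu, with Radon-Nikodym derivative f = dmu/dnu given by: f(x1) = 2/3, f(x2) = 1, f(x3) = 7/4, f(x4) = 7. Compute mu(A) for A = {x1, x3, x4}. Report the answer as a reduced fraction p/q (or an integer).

By the defining property of the Radon-Nikodym derivative, for every measurable set A,
  mu(A) = integral_A f dnu.
Since nu is a discrete measure concentrated on the atoms of X, the integral over A reduces to the sum
  mu(A) = sum_{x in A} f(x) * nu({x}).
Computing each term:
  x1: f(x1) * nu(x1) = 2/3 * 4 = 8/3.
  x3: f(x3) * nu(x3) = 7/4 * 2 = 7/2.
  x4: f(x4) * nu(x4) = 7 * 5 = 35.
Summing: mu(A) = 8/3 + 7/2 + 35 = 247/6.

247/6
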